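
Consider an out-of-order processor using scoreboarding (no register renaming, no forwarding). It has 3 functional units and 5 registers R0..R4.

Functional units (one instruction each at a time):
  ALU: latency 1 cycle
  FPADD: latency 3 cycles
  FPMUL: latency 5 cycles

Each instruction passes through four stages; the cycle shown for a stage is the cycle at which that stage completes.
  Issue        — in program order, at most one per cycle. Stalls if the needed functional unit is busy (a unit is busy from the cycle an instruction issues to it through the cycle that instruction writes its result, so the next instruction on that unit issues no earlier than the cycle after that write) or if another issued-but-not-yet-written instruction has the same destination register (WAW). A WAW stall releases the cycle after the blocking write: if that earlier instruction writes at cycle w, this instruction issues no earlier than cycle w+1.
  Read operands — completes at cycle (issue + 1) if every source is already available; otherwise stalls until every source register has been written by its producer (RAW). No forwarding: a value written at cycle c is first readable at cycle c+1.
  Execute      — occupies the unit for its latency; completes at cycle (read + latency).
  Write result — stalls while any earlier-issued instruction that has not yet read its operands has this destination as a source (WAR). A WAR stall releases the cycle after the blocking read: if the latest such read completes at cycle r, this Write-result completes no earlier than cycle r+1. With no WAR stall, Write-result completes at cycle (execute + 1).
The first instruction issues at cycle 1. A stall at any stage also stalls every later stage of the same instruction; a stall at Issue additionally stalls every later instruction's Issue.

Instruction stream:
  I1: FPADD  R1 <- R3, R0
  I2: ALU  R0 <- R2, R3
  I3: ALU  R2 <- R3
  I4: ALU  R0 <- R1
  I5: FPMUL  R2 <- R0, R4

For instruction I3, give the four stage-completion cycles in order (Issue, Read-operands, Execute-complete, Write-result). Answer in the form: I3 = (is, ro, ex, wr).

I3 = (6, 7, 8, 9)

I1 -> (1, 2, 5, 6)
I2 -> (2, 3, 4, 5)
I3 -> (6, 7, 8, 9)  // struct: ALU busy until I2 writes@5
I4 -> (10, 11, 12, 13)  // struct: ALU busy until I3 writes@9
I5 -> (11, 14, 19, 20)  // RAW R0: wait I4 write@13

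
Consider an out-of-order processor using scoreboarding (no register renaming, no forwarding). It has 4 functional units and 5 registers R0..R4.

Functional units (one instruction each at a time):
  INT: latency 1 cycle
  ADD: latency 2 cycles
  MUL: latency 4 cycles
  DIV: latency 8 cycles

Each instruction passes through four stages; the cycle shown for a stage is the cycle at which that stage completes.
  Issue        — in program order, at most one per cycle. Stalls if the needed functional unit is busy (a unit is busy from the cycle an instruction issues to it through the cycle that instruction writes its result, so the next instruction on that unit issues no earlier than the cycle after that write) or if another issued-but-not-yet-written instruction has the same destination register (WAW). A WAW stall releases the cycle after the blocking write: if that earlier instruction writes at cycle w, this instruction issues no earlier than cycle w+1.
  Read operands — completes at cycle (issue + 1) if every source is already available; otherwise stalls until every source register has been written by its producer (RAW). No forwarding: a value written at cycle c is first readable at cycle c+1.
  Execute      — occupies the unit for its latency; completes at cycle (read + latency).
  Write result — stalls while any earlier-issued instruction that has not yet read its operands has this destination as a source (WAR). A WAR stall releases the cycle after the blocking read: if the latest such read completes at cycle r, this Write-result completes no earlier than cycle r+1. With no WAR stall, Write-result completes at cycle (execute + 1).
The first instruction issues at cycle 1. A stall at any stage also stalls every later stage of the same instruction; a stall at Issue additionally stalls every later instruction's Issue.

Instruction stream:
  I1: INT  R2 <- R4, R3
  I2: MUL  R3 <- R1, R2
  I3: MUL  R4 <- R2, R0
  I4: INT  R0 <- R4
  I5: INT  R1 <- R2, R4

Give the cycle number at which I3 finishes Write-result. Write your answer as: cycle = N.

cycle = 17

  I1 | 1 | 2 | 3 | 4
  I2 | 2 | 5 | 9 | 10   RAW R2: wait I1 write@4
  I3 | 11 | 12 | 16 | 17   struct: MUL busy until I2 writes@10
  I4 | 12 | 18 | 19 | 20   RAW R4: wait I3 write@17
  I5 | 21 | 22 | 23 | 24   struct: INT busy until I4 writes@20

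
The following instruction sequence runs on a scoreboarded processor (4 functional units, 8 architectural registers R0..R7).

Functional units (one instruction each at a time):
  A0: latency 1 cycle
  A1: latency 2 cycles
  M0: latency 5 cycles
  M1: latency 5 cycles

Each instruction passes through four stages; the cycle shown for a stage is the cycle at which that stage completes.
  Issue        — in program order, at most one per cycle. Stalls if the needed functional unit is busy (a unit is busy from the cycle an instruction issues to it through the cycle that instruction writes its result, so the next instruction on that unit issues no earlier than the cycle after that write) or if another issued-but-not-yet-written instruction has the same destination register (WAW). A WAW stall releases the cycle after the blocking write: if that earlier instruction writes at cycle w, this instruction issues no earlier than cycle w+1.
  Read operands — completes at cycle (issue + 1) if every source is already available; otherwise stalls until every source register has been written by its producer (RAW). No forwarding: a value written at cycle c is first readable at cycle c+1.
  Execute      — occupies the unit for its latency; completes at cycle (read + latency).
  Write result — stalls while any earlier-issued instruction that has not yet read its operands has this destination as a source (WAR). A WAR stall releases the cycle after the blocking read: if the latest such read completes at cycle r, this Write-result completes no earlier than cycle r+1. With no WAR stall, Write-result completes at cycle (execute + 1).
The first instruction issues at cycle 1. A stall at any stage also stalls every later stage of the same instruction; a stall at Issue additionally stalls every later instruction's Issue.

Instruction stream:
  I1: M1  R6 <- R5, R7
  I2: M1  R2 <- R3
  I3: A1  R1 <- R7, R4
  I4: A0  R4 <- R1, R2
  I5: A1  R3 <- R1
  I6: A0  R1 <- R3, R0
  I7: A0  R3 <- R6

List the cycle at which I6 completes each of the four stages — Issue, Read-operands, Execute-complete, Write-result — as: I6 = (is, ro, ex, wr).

I6 = (20, 21, 22, 23)

cycle 1: I1 issues→M1
cycle 2: I1 reads
cycle 7: I1 exec-done
cycle 8: I1 writes R6
cycle 9: I2 issues→M1
cycle 10: I2 reads · I3 issues→A1
cycle 11: I3 reads · I4 issues→A0
cycle 13: I3 exec-done
cycle 14: I3 writes R1
cycle 15: I2 exec-done · I5 issues→A1
cycle 16: I2 writes R2 · I5 reads
cycle 17: I4 reads
cycle 18: I4 exec-done · I5 exec-done
cycle 19: I4 writes R4 · I5 writes R3
cycle 20: I6 issues→A0
cycle 21: I6 reads
cycle 22: I6 exec-done
cycle 23: I6 writes R1
cycle 24: I7 issues→A0
cycle 25: I7 reads
cycle 26: I7 exec-done
cycle 27: I7 writes R3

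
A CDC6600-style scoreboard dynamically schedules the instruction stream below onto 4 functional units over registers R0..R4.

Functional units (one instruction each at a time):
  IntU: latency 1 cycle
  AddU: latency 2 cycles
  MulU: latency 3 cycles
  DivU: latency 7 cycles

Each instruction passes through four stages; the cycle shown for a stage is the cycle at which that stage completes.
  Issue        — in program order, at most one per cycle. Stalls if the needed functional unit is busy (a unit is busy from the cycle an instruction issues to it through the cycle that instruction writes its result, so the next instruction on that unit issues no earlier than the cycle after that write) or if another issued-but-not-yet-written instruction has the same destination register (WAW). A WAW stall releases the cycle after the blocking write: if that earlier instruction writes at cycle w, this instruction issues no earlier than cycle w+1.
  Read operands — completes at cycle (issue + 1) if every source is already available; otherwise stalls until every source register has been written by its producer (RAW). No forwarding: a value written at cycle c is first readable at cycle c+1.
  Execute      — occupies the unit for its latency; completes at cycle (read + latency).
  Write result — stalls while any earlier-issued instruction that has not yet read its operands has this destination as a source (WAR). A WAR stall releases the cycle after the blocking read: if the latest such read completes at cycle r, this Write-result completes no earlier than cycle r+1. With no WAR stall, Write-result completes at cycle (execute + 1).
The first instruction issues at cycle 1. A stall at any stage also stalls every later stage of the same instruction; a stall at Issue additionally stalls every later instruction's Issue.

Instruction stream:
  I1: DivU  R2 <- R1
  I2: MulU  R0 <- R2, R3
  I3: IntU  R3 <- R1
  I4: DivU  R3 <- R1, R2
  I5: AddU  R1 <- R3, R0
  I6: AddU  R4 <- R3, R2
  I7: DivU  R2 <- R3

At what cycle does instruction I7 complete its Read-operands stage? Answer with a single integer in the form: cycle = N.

I1: IS=1 RO=2 EX=9 WR=10
I2: IS=2 RO=11 EX=14 WR=15  [RAW R2: wait I1 write@10]
I3: IS=3 RO=4 EX=5 WR=12  [WAR R3: wait I2 read@11]
I4: IS=13 RO=14 EX=21 WR=22  [WAW R3: wait I3 write@12]
I5: IS=14 RO=23 EX=25 WR=26  [RAW R3: wait I4 write@22]
I6: IS=27 RO=28 EX=30 WR=31  [struct: AddU busy until I5 writes@26]
I7: IS=28 RO=29 EX=36 WR=37

cycle = 29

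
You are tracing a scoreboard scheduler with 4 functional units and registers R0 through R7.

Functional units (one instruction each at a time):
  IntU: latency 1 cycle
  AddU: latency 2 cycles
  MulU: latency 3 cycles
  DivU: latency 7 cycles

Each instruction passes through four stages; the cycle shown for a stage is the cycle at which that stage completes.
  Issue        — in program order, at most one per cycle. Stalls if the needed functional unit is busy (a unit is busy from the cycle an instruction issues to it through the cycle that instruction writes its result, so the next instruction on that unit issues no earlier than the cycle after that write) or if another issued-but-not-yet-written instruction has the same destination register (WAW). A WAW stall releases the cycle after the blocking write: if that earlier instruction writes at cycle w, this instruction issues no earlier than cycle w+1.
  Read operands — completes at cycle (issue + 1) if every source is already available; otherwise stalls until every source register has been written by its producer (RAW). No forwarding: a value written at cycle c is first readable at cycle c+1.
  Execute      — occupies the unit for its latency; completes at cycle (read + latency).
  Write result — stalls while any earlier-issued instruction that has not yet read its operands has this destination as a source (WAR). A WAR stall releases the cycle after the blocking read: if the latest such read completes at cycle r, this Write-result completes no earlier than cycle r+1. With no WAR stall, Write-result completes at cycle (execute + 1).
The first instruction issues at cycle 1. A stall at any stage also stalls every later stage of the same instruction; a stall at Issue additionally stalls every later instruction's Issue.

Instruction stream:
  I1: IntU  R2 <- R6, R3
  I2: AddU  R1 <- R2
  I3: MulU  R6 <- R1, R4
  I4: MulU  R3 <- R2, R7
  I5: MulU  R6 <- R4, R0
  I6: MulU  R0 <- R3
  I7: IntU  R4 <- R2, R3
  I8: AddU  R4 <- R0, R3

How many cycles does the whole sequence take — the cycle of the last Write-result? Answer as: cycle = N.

I1 -> (1, 2, 3, 4)
I2 -> (2, 5, 7, 8)  // RAW R2: wait I1 write@4
I3 -> (3, 9, 12, 13)  // RAW R1: wait I2 write@8
I4 -> (14, 15, 18, 19)  // struct: MulU busy until I3 writes@13
I5 -> (20, 21, 24, 25)  // struct: MulU busy until I4 writes@19
I6 -> (26, 27, 30, 31)  // struct: MulU busy until I5 writes@25
I7 -> (27, 28, 29, 30)
I8 -> (31, 32, 34, 35)  // WAW R4: wait I7 write@30

cycle = 35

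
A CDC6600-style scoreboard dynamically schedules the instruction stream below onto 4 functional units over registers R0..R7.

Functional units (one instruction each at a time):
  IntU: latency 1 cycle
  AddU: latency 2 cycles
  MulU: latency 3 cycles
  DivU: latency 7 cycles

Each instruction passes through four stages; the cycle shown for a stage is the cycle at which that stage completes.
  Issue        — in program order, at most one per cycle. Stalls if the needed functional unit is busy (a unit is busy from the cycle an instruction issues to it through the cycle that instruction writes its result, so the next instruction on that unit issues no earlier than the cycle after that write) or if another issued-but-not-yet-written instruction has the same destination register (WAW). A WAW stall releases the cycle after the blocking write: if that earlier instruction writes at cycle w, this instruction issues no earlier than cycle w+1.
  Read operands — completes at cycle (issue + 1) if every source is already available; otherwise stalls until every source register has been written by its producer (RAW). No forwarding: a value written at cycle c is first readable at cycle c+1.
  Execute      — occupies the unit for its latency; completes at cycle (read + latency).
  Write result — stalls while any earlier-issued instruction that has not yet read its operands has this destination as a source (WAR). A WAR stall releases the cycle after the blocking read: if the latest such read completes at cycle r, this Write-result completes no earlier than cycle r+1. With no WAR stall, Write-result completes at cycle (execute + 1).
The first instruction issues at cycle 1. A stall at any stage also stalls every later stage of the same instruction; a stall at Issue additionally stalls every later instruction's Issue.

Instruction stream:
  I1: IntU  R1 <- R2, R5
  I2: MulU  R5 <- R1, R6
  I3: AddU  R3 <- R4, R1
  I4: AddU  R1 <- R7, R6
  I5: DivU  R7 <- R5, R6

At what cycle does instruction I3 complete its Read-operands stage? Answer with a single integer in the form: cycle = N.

[1] I1→IntU
[2] I1 RO; I2→MulU
[3] I1 EX; I3→AddU
[4] I1 WR R1
[5] I2 RO; I3 RO
[7] I3 EX
[8] I2 EX; I3 WR R3
[9] I2 WR R5; I4→AddU
[10] I4 RO; I5→DivU
[11] I5 RO
[12] I4 EX
[13] I4 WR R1
[18] I5 EX
[19] I5 WR R7

cycle = 5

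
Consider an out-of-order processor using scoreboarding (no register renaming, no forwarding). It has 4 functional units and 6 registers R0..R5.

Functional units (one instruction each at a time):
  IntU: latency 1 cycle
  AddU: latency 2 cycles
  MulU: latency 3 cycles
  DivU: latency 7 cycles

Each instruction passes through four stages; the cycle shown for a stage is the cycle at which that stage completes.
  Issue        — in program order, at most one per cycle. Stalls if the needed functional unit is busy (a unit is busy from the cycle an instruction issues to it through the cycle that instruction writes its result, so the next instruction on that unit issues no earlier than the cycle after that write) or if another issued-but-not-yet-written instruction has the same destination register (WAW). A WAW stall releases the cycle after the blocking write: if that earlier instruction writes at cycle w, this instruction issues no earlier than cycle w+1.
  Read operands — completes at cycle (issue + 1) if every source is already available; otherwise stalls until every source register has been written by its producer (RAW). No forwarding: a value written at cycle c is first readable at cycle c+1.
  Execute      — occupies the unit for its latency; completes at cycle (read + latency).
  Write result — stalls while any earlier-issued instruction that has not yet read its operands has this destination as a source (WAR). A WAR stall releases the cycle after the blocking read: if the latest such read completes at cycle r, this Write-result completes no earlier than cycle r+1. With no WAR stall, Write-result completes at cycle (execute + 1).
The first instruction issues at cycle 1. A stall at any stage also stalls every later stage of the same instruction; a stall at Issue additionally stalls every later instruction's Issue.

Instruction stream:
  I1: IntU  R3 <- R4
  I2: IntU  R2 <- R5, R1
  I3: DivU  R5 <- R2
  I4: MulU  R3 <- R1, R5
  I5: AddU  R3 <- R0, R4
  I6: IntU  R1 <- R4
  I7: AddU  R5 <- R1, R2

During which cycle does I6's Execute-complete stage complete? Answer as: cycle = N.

cycle 1: I1→IntU
cycle 2: I1 RO
cycle 3: I1 EX
cycle 4: I1 WR R3
cycle 5: I2→IntU
cycle 6: I2 RO · I3→DivU
cycle 7: I2 EX · I4→MulU
cycle 8: I2 WR R2
cycle 9: I3 RO
cycle 16: I3 EX
cycle 17: I3 WR R5
cycle 18: I4 RO
cycle 21: I4 EX
cycle 22: I4 WR R3
cycle 23: I5→AddU
cycle 24: I5 RO · I6→IntU
cycle 25: I6 RO
cycle 26: I5 EX · I6 EX
cycle 27: I5 WR R3 · I6 WR R1
cycle 28: I7→AddU
cycle 29: I7 RO
cycle 31: I7 EX
cycle 32: I7 WR R5

cycle = 26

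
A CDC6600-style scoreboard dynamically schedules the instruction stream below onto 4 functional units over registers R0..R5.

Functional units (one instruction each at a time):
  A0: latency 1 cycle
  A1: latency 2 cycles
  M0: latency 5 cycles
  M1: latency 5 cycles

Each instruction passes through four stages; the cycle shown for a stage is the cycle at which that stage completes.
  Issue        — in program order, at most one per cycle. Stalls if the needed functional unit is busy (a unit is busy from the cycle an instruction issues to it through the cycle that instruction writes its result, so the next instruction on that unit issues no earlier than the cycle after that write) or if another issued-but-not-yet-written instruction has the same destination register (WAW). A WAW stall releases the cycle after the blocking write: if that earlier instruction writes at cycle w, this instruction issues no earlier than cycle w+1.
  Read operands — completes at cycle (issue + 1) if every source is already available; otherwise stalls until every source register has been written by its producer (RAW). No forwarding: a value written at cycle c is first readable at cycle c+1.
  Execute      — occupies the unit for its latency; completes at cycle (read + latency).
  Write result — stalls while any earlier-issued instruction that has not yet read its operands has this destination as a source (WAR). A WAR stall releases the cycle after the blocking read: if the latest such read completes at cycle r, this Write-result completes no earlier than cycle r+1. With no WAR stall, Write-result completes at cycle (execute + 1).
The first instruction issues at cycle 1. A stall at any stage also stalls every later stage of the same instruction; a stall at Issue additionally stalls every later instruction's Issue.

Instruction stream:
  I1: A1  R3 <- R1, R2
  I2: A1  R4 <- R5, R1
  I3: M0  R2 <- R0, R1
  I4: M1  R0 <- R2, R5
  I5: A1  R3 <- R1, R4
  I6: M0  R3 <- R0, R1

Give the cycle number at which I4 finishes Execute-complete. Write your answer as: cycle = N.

cycle = 20

cycle 1: I1 dispatched to A1
cycle 2: I1 operands ready
cycle 4: I1 complete
cycle 5: R3←I1
cycle 6: I2 dispatched to A1
cycle 7: I2 operands ready, I3 dispatched to M0
cycle 8: I3 operands ready, I4 dispatched to M1
cycle 9: I2 complete
cycle 10: R4←I2
cycle 11: I5 dispatched to A1
cycle 12: I5 operands ready
cycle 13: I3 complete
cycle 14: R2←I3, I5 complete
cycle 15: I4 operands ready, R3←I5
cycle 16: I6 dispatched to M0
cycle 20: I4 complete
cycle 21: R0←I4
cycle 22: I6 operands ready
cycle 27: I6 complete
cycle 28: R3←I6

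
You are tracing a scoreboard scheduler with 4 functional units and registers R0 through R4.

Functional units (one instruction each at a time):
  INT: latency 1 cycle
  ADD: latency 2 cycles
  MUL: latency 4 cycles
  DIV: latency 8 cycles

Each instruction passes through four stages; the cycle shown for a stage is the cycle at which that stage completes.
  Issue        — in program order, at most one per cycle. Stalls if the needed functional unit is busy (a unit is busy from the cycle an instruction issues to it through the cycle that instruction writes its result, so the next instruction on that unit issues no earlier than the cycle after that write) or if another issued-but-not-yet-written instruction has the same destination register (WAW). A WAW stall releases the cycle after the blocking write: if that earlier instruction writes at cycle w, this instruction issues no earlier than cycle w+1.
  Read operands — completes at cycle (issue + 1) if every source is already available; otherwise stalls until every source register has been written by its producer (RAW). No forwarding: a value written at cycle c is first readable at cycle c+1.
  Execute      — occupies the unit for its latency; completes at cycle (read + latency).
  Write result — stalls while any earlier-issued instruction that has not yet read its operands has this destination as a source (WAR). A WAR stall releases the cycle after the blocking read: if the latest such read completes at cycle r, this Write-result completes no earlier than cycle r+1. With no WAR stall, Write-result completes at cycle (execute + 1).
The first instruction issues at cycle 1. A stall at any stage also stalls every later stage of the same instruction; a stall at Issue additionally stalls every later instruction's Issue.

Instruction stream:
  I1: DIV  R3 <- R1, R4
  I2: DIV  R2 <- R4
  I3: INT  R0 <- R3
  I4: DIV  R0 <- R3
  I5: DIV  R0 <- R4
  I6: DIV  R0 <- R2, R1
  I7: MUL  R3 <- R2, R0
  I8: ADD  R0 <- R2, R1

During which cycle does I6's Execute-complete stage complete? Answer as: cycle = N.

cycle = 54

[I1] 1/2/10/11
[I2] 12/13/21/22  (struct: DIV busy until I1 writes@11)
[I3] 13/14/15/16
[I4] 23/24/32/33  (struct: DIV busy until I2 writes@22)
[I5] 34/35/43/44  (struct: DIV busy until I4 writes@33)
[I6] 45/46/54/55  (struct: DIV busy until I5 writes@44)
[I7] 46/56/60/61  (RAW R0: wait I6 write@55)
[I8] 56/57/59/60  (WAW R0: wait I6 write@55)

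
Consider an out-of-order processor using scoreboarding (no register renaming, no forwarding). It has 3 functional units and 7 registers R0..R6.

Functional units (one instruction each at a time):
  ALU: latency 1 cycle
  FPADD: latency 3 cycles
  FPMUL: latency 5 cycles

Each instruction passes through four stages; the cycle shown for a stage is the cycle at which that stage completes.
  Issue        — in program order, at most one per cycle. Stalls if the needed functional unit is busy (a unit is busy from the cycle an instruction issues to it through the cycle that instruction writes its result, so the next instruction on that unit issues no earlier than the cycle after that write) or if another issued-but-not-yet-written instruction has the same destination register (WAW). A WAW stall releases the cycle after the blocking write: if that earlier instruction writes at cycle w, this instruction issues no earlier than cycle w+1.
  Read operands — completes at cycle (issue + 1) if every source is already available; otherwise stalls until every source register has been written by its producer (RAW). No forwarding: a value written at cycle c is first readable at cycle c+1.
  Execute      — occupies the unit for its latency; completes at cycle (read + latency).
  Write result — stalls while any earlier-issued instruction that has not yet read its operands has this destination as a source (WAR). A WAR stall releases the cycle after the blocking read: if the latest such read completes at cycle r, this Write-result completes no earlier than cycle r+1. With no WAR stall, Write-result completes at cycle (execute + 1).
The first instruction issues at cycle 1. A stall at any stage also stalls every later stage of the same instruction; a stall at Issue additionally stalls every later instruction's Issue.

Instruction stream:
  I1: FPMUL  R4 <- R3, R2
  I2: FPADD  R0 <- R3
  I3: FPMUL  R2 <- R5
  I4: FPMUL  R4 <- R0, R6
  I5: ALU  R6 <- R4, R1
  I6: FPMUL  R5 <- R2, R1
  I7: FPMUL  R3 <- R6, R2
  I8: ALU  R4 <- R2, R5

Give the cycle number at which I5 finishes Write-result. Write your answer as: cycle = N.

t=1  I1 dispatched to FPMUL
t=2  I1 operands ready, I2 dispatched to FPADD
t=3  I2 operands ready
t=6  I2 complete
t=7  I1 complete, R0←I2
t=8  R4←I1
t=9  I3 dispatched to FPMUL
t=10  I3 operands ready
t=15  I3 complete
t=16  R2←I3
t=17  I4 dispatched to FPMUL
t=18  I4 operands ready, I5 dispatched to ALU
t=23  I4 complete
t=24  R4←I4
t=25  I5 operands ready, I6 dispatched to FPMUL
t=26  I5 complete, I6 operands ready
t=27  R6←I5
t=31  I6 complete
t=32  R5←I6
t=33  I7 dispatched to FPMUL
t=34  I7 operands ready, I8 dispatched to ALU
t=35  I8 operands ready
t=36  I8 complete
t=37  R4←I8
t=39  I7 complete
t=40  R3←I7

cycle = 27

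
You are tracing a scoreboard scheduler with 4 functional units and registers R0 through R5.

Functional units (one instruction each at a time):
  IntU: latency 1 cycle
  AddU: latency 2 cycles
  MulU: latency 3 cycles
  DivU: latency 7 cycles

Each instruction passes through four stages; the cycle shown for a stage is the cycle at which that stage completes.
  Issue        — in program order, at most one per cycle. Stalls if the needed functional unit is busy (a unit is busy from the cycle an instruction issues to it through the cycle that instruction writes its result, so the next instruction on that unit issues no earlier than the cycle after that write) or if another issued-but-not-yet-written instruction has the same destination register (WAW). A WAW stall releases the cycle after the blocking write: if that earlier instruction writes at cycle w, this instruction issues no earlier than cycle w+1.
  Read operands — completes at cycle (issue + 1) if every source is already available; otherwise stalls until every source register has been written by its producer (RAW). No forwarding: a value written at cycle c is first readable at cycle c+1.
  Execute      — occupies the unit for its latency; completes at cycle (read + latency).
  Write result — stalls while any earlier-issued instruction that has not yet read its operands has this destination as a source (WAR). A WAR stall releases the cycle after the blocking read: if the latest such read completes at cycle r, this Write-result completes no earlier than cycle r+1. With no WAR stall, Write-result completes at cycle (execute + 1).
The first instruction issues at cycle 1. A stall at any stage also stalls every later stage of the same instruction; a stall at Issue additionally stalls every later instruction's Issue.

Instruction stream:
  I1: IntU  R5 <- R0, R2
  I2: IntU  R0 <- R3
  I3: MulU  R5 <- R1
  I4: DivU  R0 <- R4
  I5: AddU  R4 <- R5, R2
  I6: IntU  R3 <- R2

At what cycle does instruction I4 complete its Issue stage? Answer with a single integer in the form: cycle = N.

cycle = 9

t=1  I1 issues→IntU
t=2  I1 reads
t=3  I1 exec-done
t=4  I1 writes R5
t=5  I2 issues→IntU
t=6  I2 reads, I3 issues→MulU
t=7  I2 exec-done, I3 reads
t=8  I2 writes R0
t=9  I4 issues→DivU
t=10  I3 exec-done, I4 reads, I5 issues→AddU
t=11  I3 writes R5, I6 issues→IntU
t=12  I5 reads, I6 reads
t=13  I6 exec-done
t=14  I5 exec-done, I6 writes R3
t=15  I5 writes R4
t=17  I4 exec-done
t=18  I4 writes R0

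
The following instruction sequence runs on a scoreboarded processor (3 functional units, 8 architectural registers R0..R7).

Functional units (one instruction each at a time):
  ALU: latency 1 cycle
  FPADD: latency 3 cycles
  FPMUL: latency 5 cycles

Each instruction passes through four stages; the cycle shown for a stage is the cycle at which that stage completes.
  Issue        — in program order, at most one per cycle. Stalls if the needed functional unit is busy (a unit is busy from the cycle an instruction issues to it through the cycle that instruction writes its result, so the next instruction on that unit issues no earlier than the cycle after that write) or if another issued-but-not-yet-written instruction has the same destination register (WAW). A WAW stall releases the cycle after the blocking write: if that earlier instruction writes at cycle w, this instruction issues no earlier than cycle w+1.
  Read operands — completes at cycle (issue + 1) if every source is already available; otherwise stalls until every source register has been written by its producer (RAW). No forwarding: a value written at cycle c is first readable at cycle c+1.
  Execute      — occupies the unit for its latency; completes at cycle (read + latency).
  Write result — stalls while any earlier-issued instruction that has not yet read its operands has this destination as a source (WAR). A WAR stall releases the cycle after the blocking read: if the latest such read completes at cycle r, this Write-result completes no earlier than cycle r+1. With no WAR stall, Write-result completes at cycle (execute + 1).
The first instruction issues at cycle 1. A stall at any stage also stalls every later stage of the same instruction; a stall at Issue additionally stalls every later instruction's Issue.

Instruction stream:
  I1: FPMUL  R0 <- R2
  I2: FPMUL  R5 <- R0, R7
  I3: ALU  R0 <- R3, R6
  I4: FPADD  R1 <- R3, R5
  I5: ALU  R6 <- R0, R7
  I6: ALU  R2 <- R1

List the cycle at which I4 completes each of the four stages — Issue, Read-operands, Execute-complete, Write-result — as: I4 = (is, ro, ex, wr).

I4 = (11, 17, 20, 21)

I1  is:1  ro:2  ex:7  wr:8
I2  is:9  ro:10  ex:15  wr:16  — struct: FPMUL busy until I1 writes@8
I3  is:10  ro:11  ex:12  wr:13
I4  is:11  ro:17  ex:20  wr:21  — RAW R5: wait I2 write@16
I5  is:14  ro:15  ex:16  wr:17  — struct: ALU busy until I3 writes@13
I6  is:18  ro:22  ex:23  wr:24  — struct: ALU busy until I5 writes@17, RAW R1: wait I4 write@21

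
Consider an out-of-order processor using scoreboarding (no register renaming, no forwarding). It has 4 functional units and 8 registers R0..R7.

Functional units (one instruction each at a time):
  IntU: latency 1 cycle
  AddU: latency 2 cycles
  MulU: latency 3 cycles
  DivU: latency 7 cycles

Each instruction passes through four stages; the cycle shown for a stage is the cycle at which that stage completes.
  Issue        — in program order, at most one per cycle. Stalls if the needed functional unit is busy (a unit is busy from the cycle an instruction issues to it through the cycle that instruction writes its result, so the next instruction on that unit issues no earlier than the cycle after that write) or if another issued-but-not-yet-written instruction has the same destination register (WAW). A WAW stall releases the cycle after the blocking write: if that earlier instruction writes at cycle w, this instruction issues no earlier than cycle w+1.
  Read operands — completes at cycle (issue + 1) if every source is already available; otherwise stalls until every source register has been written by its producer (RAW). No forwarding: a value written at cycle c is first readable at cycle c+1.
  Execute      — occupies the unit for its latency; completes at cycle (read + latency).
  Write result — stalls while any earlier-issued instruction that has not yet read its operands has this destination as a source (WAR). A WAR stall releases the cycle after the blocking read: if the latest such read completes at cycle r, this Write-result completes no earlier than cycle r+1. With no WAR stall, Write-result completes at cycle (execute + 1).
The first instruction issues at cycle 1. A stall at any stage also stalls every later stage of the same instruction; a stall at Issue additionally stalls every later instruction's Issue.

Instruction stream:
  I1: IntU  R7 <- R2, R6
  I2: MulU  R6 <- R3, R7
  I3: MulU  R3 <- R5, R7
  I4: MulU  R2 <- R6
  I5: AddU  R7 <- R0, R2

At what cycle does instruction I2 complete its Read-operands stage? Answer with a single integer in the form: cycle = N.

cycle = 5

I1 -> (1, 2, 3, 4)
I2 -> (2, 5, 8, 9)  // RAW R7: wait I1 write@4
I3 -> (10, 11, 14, 15)  // struct: MulU busy until I2 writes@9
I4 -> (16, 17, 20, 21)  // struct: MulU busy until I3 writes@15
I5 -> (17, 22, 24, 25)  // RAW R2: wait I4 write@21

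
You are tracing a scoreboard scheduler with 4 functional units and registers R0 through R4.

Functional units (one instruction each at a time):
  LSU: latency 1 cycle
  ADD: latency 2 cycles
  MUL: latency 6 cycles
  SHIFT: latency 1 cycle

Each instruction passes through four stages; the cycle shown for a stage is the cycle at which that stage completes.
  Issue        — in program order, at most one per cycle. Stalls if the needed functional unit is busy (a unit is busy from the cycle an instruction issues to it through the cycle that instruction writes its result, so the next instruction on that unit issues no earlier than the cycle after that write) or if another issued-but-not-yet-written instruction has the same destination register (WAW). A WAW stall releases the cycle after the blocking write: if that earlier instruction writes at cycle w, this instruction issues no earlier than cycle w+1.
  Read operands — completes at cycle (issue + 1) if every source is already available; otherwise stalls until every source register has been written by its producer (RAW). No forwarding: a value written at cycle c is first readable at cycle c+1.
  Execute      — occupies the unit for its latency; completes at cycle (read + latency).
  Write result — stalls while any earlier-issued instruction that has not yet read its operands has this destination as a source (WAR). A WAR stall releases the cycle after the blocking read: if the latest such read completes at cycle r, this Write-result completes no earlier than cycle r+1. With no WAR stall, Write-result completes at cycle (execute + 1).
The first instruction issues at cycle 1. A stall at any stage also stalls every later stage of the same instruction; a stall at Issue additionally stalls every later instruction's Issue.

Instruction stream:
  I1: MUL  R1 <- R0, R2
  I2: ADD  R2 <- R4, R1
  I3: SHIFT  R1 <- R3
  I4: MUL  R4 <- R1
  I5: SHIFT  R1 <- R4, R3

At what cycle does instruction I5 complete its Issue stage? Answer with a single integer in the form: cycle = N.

cycle = 14

I1: IS=1 RO=2 EX=8 WR=9
I2: IS=2 RO=10 EX=12 WR=13  [RAW R1: wait I1 write@9]
I3: IS=10 RO=11 EX=12 WR=13  [WAW R1: wait I1 write@9]
I4: IS=11 RO=14 EX=20 WR=21  [RAW R1: wait I3 write@13]
I5: IS=14 RO=22 EX=23 WR=24  [struct: SHIFT busy until I3 writes@13; RAW R4: wait I4 write@21]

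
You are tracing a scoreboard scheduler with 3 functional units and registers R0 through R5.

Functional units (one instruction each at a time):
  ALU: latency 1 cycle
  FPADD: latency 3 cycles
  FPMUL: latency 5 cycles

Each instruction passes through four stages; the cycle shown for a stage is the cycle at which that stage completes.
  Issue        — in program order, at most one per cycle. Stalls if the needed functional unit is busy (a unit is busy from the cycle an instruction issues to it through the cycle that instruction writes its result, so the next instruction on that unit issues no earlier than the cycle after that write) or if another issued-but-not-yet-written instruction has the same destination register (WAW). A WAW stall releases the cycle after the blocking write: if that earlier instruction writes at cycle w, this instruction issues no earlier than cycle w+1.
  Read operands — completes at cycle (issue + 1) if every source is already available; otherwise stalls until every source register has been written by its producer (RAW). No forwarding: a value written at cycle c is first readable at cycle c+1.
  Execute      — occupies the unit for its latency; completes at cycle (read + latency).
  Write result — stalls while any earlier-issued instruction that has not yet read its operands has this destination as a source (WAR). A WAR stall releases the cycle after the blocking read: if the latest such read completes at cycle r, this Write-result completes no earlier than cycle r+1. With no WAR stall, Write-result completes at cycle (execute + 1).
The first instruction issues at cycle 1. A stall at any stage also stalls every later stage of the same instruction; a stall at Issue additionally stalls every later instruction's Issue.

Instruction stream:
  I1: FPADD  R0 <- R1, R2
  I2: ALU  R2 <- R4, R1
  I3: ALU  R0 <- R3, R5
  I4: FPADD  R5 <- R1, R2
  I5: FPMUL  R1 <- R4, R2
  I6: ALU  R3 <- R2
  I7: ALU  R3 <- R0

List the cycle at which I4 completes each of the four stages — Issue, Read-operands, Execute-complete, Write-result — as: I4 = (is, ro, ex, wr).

I1: IS=1 RO=2 EX=5 WR=6
I2: IS=2 RO=3 EX=4 WR=5
I3: IS=7 RO=8 EX=9 WR=10  [WAW R0: wait I1 write@6]
I4: IS=8 RO=9 EX=12 WR=13
I5: IS=9 RO=10 EX=15 WR=16
I6: IS=11 RO=12 EX=13 WR=14  [struct: ALU busy until I3 writes@10]
I7: IS=15 RO=16 EX=17 WR=18  [struct: ALU busy until I6 writes@14]

I4 = (8, 9, 12, 13)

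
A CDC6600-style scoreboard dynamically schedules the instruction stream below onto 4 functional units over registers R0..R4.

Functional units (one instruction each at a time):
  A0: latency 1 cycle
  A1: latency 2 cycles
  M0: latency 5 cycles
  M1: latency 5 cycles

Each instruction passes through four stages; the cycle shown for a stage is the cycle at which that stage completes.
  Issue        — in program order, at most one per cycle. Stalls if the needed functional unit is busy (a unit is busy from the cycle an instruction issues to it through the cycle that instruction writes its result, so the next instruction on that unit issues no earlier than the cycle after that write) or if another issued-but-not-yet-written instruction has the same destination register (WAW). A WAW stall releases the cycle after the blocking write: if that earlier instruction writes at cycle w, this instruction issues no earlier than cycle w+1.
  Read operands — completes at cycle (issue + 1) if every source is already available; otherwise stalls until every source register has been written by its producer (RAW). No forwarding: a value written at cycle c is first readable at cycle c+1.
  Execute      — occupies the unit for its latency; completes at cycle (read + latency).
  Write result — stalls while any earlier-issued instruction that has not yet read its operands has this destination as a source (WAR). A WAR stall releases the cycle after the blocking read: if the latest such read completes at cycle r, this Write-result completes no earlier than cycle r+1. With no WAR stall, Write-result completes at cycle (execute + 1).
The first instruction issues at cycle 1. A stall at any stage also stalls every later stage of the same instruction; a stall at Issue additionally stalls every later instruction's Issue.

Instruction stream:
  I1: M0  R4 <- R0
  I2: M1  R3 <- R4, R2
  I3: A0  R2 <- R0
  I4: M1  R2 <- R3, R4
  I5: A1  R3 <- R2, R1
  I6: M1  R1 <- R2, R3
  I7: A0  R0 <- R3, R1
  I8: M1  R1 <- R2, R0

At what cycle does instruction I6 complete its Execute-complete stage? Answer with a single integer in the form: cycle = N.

c1: I1 dispatched to M0
c2: I1 operands ready; I2 dispatched to M1
c3: I3 dispatched to A0
c4: I3 operands ready
c5: I3 complete
c7: I1 complete
c8: R4←I1
c9: I2 operands ready
c10: R2←I3
c14: I2 complete
c15: R3←I2
c16: I4 dispatched to M1
c17: I4 operands ready; I5 dispatched to A1
c22: I4 complete
c23: R2←I4
c24: I5 operands ready; I6 dispatched to M1
c25: I7 dispatched to A0
c26: I5 complete
c27: R3←I5
c28: I6 operands ready
c33: I6 complete
c34: R1←I6
c35: I7 operands ready; I8 dispatched to M1
c36: I7 complete
c37: R0←I7
c38: I8 operands ready
c43: I8 complete
c44: R1←I8

cycle = 33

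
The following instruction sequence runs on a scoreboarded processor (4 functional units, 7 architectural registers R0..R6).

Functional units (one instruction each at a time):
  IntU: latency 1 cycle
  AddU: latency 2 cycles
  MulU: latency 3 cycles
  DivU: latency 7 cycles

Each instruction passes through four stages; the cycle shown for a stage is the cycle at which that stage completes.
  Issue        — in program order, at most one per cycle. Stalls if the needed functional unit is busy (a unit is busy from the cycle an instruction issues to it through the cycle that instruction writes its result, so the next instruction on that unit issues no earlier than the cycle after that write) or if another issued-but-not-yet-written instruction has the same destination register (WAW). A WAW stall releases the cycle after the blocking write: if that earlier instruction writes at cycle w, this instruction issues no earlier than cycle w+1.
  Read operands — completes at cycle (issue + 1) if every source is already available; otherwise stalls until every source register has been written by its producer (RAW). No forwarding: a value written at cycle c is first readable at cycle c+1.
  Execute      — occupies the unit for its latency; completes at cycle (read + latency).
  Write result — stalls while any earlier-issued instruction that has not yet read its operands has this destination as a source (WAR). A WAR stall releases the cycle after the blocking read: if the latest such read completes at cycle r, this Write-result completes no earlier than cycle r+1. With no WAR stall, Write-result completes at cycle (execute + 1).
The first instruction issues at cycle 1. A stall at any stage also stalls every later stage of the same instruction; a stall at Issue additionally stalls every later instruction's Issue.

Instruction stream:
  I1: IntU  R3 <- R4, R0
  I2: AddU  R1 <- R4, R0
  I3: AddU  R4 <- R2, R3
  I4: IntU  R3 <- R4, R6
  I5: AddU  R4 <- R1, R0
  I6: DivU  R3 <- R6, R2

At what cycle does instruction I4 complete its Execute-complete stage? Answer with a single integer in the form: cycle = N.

cycle = 13

cycle 1: I1 issues→IntU
cycle 2: I1 reads; I2 issues→AddU
cycle 3: I1 exec-done; I2 reads
cycle 4: I1 writes R3
cycle 5: I2 exec-done
cycle 6: I2 writes R1
cycle 7: I3 issues→AddU
cycle 8: I3 reads; I4 issues→IntU
cycle 10: I3 exec-done
cycle 11: I3 writes R4
cycle 12: I4 reads; I5 issues→AddU
cycle 13: I4 exec-done; I5 reads
cycle 14: I4 writes R3
cycle 15: I5 exec-done; I6 issues→DivU
cycle 16: I5 writes R4; I6 reads
cycle 23: I6 exec-done
cycle 24: I6 writes R3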